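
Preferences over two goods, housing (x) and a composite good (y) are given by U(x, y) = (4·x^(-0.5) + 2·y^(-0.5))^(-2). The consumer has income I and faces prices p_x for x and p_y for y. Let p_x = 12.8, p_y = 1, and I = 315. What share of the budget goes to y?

share on y = 0.2122

MU_x ∝ 4·x^(-1.5), MU_y ∝ 2·y^(-1.5), so MRS = 2·(y/x)^(1.5) = p_x/p_y.
Solve for the ratio: y/x = [(1/2)·p_x/p_y]^(2/3).
With the ratio pinned down, the budget gives x* = I/(p_x + p_y·(y/x)) and y* = (y/x)·x*.
Numerically y/x = 3.447096, so x* = 315/(12.8 + 1·3.447096) = 19.3881 and y* = 3.447096·19.3881 = 66.8326.
Expenditure on y: 1·66.8326 = 66.8326; share = 0.2122.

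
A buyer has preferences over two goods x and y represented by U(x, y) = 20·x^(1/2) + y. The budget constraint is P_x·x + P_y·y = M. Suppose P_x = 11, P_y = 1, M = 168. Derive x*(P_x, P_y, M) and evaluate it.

Utility is quasi-linear in y; the FOC for x is 10/√x = P_x/P_y.
Solve: √x = 10·P_y/P_x, so x*(P_x,P_y) = (10·P_y/P_x)², and y* = (M − P_x·x*)/P_y.
Plugging in: x* = (10·1/11)² = 0.8264.

x* = 0.8264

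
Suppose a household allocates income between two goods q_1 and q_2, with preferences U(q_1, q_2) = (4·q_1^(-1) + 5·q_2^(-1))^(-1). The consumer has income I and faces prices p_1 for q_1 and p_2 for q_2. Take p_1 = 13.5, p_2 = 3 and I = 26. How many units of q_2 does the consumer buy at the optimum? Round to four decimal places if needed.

Substitute q_2 = (q_2/q_1)·q_1 into the budget: q_1* = I/(p_1 + p_2·(q_2/q_1)).
Numerically q_2/q_1 = 2.371708, so q_1* = 26/(13.5 + 3·2.371708) = 1.2612 and q_2* = 2.371708·1.2612 = 2.9912.

q_2* = 2.9912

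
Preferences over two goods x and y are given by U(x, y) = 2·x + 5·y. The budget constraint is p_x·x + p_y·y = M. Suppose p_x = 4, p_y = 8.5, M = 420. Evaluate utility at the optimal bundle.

V = 247.0588

Linear utility — the consumer picks whichever good has higher MU/price: 2/4 = 0.5 vs 5/8.5 = 0.5882.
y gives more utility per dollar, so spend all income on y: y* = M/p_y, x* = 0.
Numerically: x* = 0, y* = 49.4118.
Utility at the optimum: U(0, 49.4118) = 247.0588.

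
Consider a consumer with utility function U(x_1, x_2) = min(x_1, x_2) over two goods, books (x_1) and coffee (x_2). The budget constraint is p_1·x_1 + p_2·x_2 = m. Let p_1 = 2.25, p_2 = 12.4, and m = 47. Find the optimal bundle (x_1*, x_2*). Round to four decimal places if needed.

x_1* = 3.2082, x_2* = 3.2082

With perfect complements, no substitution: consume in ratio x_1:x_2 = 1:1.
Budget: p_1·x_1 + p_2·x_1 = m, so (p_1 + p_2)·x_1 = m.
Demand: x_1*(p_1,p_2,m) = m/(p_1 + p_2), x_2* = m/(p_1 + p_2).
Here 2.25 + 12.4 = 14.65, giving x_1* = 3.2082 and x_2* = 3.2082.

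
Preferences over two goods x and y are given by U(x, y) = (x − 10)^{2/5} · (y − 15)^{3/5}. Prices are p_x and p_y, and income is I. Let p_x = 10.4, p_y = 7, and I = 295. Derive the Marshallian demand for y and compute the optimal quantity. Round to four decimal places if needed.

y* = 22.3714

This is Cobb-Douglas in (x−10, y−15): tangency gives 0.4·p_y·(y−15) = 0.6·p_x·(x−10).
Substituting into the budget: x* = 10 + 0.4·(I − 10·p_x − 15·p_y)/p_x, and y* = 15 + 0.6·(…)/p_y.
Discretionary income = 295 − 10·10.4 − 15·7 = 86; y* = 15 + 0.6·86/7 = 22.3714.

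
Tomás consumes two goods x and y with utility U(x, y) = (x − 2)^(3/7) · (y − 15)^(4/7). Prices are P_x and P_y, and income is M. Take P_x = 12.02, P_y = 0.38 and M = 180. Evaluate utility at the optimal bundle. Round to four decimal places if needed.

Let x' = x−2, y' = y−15. MRS = (3/4)·y'/x' = P_x/P_y.
After buying the subsistence bundle (2, 15), a share 3/7 of the remaining income goes to x: x* = 2 + 3/7·(M − 2P_x − 15P_y)/P_x.
Discretionary income = 180 − 2·12.02 − 15·0.38 = 150.26; x* = 2 + 3/7·150.26/12.02 = 7.3575; y* = 15 + 4/7·150.26/0.38 = 240.9549.
Utility at the optimum: U(7.3575, 240.9549) = 45.4535.

V = 45.4535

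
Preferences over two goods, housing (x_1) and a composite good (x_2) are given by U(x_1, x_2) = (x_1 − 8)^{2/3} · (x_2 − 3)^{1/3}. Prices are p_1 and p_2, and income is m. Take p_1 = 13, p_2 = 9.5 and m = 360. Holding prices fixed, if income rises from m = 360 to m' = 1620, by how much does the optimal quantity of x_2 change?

Δx_2* = 44.2105

MRS = 2·(x_2−3)/(x_1−8). Tangency with p_1/p_2 gives x_2−3 = (1/2)·(p_1/p_2)·(x_1−8).
After buying the subsistence bundle (8, 3), a share 2/3 of the remaining income goes to x_1: x_1* = 8 + 2/3·(m − 8p_1 − 3p_2)/p_1.
Discretionary income = 360 − 8·13 − 3·9.5 = 227.5; x_2* = 3 + 1/3·227.5/9.5 = 10.9825.
At m' = 1620: x_2* = 55.193. Change: 55.193 − 10.9825 = 44.2105.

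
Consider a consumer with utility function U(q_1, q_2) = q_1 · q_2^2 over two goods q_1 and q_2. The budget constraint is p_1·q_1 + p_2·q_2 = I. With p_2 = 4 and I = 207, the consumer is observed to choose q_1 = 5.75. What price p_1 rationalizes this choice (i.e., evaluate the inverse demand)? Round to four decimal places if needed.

Tangency: MRS = (1/2)·q_2/q_1 = p_1/p_2.
So p_2·q_2 = 2·p_1·q_1; combined with the budget, a share 1/3 of income goes to q_1.
Demand: q_1*(p_1,p_2,I) = 1/3·I/p_1 and q_2* = 2/3·I/p_2.
Set q_1* = 5.75 in the demand function and solve for p_1: p_1 = 12.

p_1 = 12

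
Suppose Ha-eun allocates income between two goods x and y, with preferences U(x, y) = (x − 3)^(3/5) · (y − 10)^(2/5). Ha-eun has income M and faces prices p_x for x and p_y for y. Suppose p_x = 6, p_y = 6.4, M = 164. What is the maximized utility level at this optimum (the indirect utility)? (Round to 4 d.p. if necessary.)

Discretionary income = 164 − 3·6 − 10·6.4 = 82; x* = 3 + 0.6·82/6 = 11.2; y* = 10 + 0.4·82/6.4 = 15.125.
Utility at the optimum: U(11.2, 15.125) = 6.7946.

V = 6.7946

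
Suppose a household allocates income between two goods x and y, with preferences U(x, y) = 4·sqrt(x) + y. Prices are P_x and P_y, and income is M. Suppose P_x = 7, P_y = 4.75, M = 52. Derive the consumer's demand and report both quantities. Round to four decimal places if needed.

x* = 1.8418, y* = 8.2331

Set MRS = P_x/P_y: 2·x^(−1/2) = P_x/P_y.
Thus x* = (2·P_y/P_x)² — independent of M — with the rest of income spent on y.
Plugging in: x* = (2·4.75/7)² = 1.8418, y* = 8.2331.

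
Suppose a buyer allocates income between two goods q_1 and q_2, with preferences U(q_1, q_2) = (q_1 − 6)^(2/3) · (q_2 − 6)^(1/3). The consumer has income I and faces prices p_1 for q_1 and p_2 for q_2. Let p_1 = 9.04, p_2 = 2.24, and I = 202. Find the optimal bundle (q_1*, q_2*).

Let q_1' = q_1−6, q_2' = q_2−6. MRS = 2·q_2'/q_1' = p_1/p_2.
Substituting into the budget: q_1* = 6 + 2/3·(I − 6·p_1 − 6·p_2)/p_1, and q_2* = 6 + 1/3·(…)/p_2.
Discretionary income = 202 − 6·9.04 − 6·2.24 = 134.32; q_1* = 6 + 2/3·134.32/9.04 = 15.9056; q_2* = 6 + 1/3·134.32/2.24 = 25.9881.

q_1* = 15.9056, q_2* = 25.9881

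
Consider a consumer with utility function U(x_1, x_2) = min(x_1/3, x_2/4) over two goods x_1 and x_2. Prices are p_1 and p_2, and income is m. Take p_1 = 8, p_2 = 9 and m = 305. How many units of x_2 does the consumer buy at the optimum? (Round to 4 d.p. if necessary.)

Leontief preferences: the optimum is at the kink where x_1/3 = x_2/4, i.e. x_2 = (4/3)·x_1.
Budget: p_1·x_1 + p_2·(4/3)·x_1 = m, so (3·p_1 + 4·p_2)·x_1 = 3·m.
Demand: x_1*(p_1,p_2,m) = 3·m/(3·p_1 + 4·p_2), x_2* = 4·m/(3·p_1 + 4·p_2).
Here 3·8 + 4·9 = 60, giving x_2* = 20.3333.

x_2* = 20.3333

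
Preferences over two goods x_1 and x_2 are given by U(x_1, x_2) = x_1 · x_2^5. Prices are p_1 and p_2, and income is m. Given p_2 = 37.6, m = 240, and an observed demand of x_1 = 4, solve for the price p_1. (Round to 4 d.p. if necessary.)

p_1 = 10

The MRS is (1/5)·x_2/x_1. Set MRS = p_1/p_2.
So p_2·x_2 = 5·p_1·x_1; combined with the budget, a share 1/6 of income goes to x_1.
Demand: x_1*(p_1,p_2,m) = 1/6·m/p_1 and x_2* = 5/6·m/p_2.
Set x_1* = 4 in the demand function and solve for p_1: p_1 = 10.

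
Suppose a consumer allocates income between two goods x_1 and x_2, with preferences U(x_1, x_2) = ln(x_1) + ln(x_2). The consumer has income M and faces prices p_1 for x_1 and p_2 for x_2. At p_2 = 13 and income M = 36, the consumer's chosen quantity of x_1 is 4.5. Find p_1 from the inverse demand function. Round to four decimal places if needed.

p_1 = 4

The MRS is x_2/x_1. Set MRS = p_1/p_2.
So p_2·x_2 = p_1·x_1; combined with the budget, a share 0.5 of income goes to x_1.
Demand: x_1*(p_1,p_2,M) = 0.5·M/p_1 and x_2* = 0.5·M/p_2.
Set x_1* = 4.5 in the demand function and solve for p_1: p_1 = 4.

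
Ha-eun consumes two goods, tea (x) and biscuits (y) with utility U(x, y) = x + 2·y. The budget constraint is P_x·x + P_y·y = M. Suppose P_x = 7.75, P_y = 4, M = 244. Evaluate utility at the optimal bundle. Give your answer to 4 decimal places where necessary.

V = 122

Perfect substitutes: compare marginal utility per dollar. 1/P_x vs 2/P_y → 0.129 vs 0.5.
y gives more utility per dollar, so spend all income on y: y* = M/P_y, x* = 0.
Numerically: x* = 0, y* = 61.
Utility at the optimum: U(0, 61) = 122.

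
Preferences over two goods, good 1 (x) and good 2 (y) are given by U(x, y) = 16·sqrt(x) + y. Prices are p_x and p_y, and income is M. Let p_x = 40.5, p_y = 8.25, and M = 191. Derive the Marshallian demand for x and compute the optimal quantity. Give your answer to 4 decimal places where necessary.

MU_x = 8/√x, MU_y = 1. Tangency: 8/√x = p_x/p_y.
Solve: √x = 8·p_y/p_x, so x*(p_x,p_y) = (8·p_y/p_x)², and y* = (M − p_x·x*)/p_y.
Plugging in: x* = (8·8.25/40.5)² = 2.6557.

x* = 2.6557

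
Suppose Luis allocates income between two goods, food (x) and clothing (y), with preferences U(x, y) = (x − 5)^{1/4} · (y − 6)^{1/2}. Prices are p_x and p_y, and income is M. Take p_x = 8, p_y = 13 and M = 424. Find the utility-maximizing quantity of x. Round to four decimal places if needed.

x* = 17.75

MRS = (1/2)·(y−6)/(x−5). Tangency with p_x/p_y gives y−6 = 2·(p_x/p_y)·(x−5).
After buying the subsistence bundle (5, 6), a share 1/3 of the remaining income goes to x: x* = 5 + 1/3·(M − 5p_x − 6p_y)/p_x.
Discretionary income = 424 − 5·8 − 6·13 = 306; x* = 5 + 1/3·306/8 = 17.75.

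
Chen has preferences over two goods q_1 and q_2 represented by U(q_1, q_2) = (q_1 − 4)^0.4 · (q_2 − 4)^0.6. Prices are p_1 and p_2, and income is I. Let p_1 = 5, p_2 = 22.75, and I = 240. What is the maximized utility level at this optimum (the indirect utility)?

V = 5.3031

Discretionary income = 240 − 4·5 − 4·22.75 = 129; q_1* = 4 + 0.4·129/5 = 14.32; q_2* = 4 + 0.6·129/22.75 = 7.4022.
Utility at the optimum: U(14.32, 7.4022) = 5.3031.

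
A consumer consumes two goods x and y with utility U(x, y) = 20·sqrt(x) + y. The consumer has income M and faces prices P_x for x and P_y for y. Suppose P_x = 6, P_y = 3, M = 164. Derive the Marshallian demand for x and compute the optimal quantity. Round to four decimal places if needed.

x* = 25

Thus x* = (10·P_y/P_x)² — independent of M — with the rest of income spent on y.
Plugging in: x* = (10·3/6)² = 25.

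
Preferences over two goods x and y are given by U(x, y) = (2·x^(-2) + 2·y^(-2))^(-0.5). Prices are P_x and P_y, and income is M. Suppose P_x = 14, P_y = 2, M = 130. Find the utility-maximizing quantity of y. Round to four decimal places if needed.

MRS = MU_x/MU_y = (y/x)^(3). Set equal to P_x/P_y.
Solve for the ratio: y/x = [P_x/P_y]^(1/3).
With the ratio pinned down, the budget gives x* = M/(P_x + P_y·(y/x)) and y* = (y/x)·x*.
Numerically y/x = 1.912931, so x* = 130/(14 + 2·1.912931) = 7.2928 and y* = 1.912931·7.2928 = 13.9506.

y* = 13.9506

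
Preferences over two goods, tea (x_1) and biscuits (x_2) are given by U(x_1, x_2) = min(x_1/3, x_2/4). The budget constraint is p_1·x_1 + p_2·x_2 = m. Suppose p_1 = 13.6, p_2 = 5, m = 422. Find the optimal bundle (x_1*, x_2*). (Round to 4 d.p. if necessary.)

x_1* = 20.8224, x_2* = 27.7632

With perfect complements, no substitution: consume in ratio x_1:x_2 = 3:4.
Budget: p_1·x_1 + p_2·(4/3)·x_1 = m, so (3·p_1 + 4·p_2)·x_1 = 3·m.
Demand: x_1*(p_1,p_2,m) = 3·m/(3·p_1 + 4·p_2), x_2* = 4·m/(3·p_1 + 4·p_2).
Here 3·13.6 + 4·5 = 60.8, giving x_1* = 20.8224 and x_2* = 27.7632.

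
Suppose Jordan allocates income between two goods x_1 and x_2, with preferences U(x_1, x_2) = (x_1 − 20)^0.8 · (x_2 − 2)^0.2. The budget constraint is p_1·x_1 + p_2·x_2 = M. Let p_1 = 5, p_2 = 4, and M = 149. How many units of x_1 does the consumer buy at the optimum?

x_1* = 26.56

Let x_1' = x_1−20, x_2' = x_2−2. MRS = 4·x_2'/x_1' = p_1/p_2.
After buying the subsistence bundle (20, 2), a share 0.8 of the remaining income goes to x_1: x_1* = 20 + 0.8·(M − 20p_1 − 2p_2)/p_1.
Discretionary income = 149 − 20·5 − 2·4 = 41; x_1* = 20 + 0.8·41/5 = 26.56.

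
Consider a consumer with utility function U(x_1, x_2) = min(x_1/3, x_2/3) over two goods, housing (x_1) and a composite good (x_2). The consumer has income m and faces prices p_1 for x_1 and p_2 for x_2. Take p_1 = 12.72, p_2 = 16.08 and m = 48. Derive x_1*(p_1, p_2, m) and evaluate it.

Leontief preferences: the optimum is at the kink where x_1/3 = x_2/3, i.e. x_2 = x_1.
Budget: p_1·x_1 + p_2·x_1 = m, so (3·p_1 + 3·p_2)·x_1 = 3·m.
Demand: x_1*(p_1,p_2,m) = 3·m/(3·p_1 + 3·p_2), x_2* = 3·m/(3·p_1 + 3·p_2).
Here 3·12.72 + 3·16.08 = 86.4, giving x_1* = 1.6667.

x_1* = 1.6667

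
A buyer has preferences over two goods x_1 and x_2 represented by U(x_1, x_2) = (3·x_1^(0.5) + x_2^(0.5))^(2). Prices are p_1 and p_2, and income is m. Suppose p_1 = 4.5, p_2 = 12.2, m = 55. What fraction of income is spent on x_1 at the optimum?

From the CES first-order condition, 3·(x_2/x_1)^(0.5) = p_1/p_2.
Hence x_2/x_1 = ((1/3)·p_1/p_2)^(1/(0.5)), i.e. raised to the 2 power.
With the ratio pinned down, the budget gives x_1* = m/(p_1 + p_2·(x_2/x_1)) and x_2* = (x_2/x_1)·x_1*.
Numerically x_2/x_1 = 0.015117, so x_1* = 55/(4.5 + 12.2·0.015117) = 11.741 and x_2* = 0.015117·11.741 = 0.1775.
Expenditure on x_1: 4.5·11.741 = 52.8346; share = 0.9606.

share on x_1 = 0.9606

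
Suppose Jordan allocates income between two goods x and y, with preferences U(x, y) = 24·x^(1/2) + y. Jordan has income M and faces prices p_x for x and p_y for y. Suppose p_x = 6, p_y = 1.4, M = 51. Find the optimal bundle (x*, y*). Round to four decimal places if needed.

MU_x = 12/√x, MU_y = 1. Tangency: 12/√x = p_x/p_y.
Thus x* = (12·p_y/p_x)² — independent of M — with the rest of income spent on y.
Plugging in: x* = (12·1.4/6)² = 7.84, y* = 2.8286.

x* = 7.84, y* = 2.8286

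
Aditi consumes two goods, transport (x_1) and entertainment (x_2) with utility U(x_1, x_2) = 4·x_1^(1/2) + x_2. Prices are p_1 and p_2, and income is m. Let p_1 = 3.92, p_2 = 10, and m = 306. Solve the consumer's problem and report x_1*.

x_1* = 26.0308

Set MRS = p_1/p_2: 2·x_1^(−1/2) = p_1/p_2.
Solve: √x_1 = 2·p_2/p_1, so x_1*(p_1,p_2) = (2·p_2/p_1)², and x_2* = (m − p_1·x_1*)/p_2.
Plugging in: x_1* = (2·10/3.92)² = 26.0308.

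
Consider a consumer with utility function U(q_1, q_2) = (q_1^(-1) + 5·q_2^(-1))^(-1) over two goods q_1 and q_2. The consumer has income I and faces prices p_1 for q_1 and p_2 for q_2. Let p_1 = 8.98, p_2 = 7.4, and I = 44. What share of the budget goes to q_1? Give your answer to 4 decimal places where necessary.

From the CES first-order condition, (1/5)·(q_2/q_1)^(2) = p_1/p_2.
Hence q_2/q_1 = (5·p_1/p_2)^(1/(2)), i.e. raised to the 0.5 power.
With the ratio pinned down, the budget gives q_1* = I/(p_1 + p_2·(q_2/q_1)) and q_2* = (q_2/q_1)·q_1*.
Numerically q_2/q_1 = 2.463243, so q_1* = 44/(8.98 + 7.4·2.463243) = 1.6172 and q_2* = 2.463243·1.6172 = 3.9835.
Expenditure on q_1: 8.98·1.6172 = 14.5222; share = 0.33.

share on q_1 = 0.33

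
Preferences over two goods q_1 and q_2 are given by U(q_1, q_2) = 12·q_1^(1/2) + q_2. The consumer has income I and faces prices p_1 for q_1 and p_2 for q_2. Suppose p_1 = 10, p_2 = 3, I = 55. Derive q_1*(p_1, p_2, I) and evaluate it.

q_1* = 3.24

MU_q_1 = 6/√q_1, MU_q_2 = 1. Tangency: 6/√q_1 = p_1/p_2.
Solve: √q_1 = 6·p_2/p_1, so q_1*(p_1,p_2) = (6·p_2/p_1)², and q_2* = (I − p_1·q_1*)/p_2.
Plugging in: q_1* = (6·3/10)² = 3.24.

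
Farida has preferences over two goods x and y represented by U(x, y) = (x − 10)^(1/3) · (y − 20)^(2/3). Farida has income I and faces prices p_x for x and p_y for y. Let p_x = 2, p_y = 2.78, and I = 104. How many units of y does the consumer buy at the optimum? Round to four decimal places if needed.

Let x' = x−10, y' = y−20. MRS = (1/2)·y'/x' = p_x/p_y.
Substituting into the budget: x* = 10 + 1/3·(I − 10·p_x − 20·p_y)/p_x, and y* = 20 + 2/3·(…)/p_y.
Discretionary income = 104 − 10·2 − 20·2.78 = 28.4; y* = 20 + 2/3·28.4/2.78 = 26.8106.

y* = 26.8106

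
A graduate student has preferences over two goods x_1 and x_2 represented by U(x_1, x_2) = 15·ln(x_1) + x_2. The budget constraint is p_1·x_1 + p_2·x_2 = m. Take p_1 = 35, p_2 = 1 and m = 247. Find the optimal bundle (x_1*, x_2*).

x_1* = 0.4286, x_2* = 232

So x_1*(p_1,p_2) = 15·p_2/p_1, independent of income; and x_2* = (m − 15·p_2)/p_2.
At the given prices: x_1* = 15·1/35 = 0.4286, and x_2* = 232.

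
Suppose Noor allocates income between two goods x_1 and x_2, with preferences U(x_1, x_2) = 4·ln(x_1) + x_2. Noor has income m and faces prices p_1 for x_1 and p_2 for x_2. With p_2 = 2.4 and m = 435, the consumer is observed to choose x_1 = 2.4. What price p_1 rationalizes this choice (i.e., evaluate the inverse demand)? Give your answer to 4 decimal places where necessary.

p_1 = 4

MU_x_1 = 4/x_1, MU_x_2 = 1. Tangency: 4/x_1 = p_1/p_2.
So x_1*(p_1,p_2) = 4·p_2/p_1, independent of income; and x_2* = (m − 4·p_2)/p_2.
Set x_1* = 2.4 in the demand function and solve for p_1: p_1 = 4.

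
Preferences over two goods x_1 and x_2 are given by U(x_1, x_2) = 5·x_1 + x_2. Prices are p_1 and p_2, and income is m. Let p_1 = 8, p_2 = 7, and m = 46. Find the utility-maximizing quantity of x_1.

Linear utility — the consumer picks whichever good has higher MU/price: 5/8 = 0.625 vs 1/7 = 0.1429.
x_1 gives more utility per dollar, so spend all income on x_1: x_1* = m/p_1, x_2* = 0.
Numerically: x_1* = 5.75, x_2* = 0.

x_1* = 5.75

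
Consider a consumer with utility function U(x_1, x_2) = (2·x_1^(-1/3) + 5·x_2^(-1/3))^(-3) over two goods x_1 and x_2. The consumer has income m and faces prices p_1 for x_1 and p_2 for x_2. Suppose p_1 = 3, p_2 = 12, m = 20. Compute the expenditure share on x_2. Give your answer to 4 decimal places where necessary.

MRS = MU_x_1/MU_x_2 = (2/5)·(x_2/x_1)^(4/3). Set equal to p_1/p_2.
Hence x_2/x_1 = ((5/2)·p_1/p_2)^(1/(4/3)), i.e. raised to the 0.75 power.
With the ratio pinned down, the budget gives x_1* = m/(p_1 + p_2·(x_2/x_1)) and x_2* = (x_2/x_1)·x_1*.
Numerically x_2/x_1 = 0.702927, so x_1* = 20/(3 + 12·0.702927) = 1.749 and x_2* = 0.702927·1.749 = 1.2294.
Expenditure on x_2: 12·1.2294 = 14.753; share = 0.7377.

share on x_2 = 0.7377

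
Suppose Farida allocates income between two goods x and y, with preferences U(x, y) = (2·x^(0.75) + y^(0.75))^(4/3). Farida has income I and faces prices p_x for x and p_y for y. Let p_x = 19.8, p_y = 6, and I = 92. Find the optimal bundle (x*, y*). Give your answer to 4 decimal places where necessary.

From the CES first-order condition, 2·(y/x)^(0.25) = p_x/p_y.
Solve for the ratio: y/x = [(1/2)·p_x/p_y]^(4).
With the ratio pinned down, the budget gives x* = I/(p_x + p_y·(y/x)) and y* = (y/x)·x*.
Numerically y/x = 7.412006, so x* = 92/(19.8 + 6·7.412006) = 1.4314 and y* = 7.412006·1.4314 = 10.6097.

x* = 1.4314, y* = 10.6097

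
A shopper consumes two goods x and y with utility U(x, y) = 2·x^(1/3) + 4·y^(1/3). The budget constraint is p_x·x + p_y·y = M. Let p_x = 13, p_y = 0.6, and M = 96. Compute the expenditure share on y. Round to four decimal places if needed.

share on y = 0.9294

MU_x ∝ 2·x^(-2/3), MU_y ∝ 4·y^(-2/3), so MRS = (1/2)·(y/x)^(2/3) = p_x/p_y.
Hence y/x = (2·p_x/p_y)^(1/(2/3)), i.e. raised to the 1.5 power.
With the ratio pinned down, the budget gives x* = M/(p_x + p_y·(y/x)) and y* = (y/x)·x*.
Numerically y/x = 285.254922, so x* = 96/(13 + 0.6·285.254922) = 0.5213 and y* = 285.254922·0.5213 = 148.705.
Expenditure on y: 0.6·148.705 = 89.223; share = 0.9294.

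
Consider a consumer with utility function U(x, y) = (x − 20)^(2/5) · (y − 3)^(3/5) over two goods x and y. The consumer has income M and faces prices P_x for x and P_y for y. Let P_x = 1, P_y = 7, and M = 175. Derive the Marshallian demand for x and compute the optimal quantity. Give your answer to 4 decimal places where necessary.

x* = 73.6

Let x' = x−20, y' = y−3. MRS = (2/3)·y'/x' = P_x/P_y.
Substituting into the budget: x* = 20 + 0.4·(M − 20·P_x − 3·P_y)/P_x, and y* = 3 + 0.6·(…)/P_y.
Discretionary income = 175 − 20·1 − 3·7 = 134; x* = 20 + 0.4·134/1 = 73.6.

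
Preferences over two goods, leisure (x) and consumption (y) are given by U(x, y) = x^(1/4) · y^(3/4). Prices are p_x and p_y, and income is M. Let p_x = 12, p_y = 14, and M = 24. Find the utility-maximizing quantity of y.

At p_x=12, p_y=14, M=24: y* = 0.75·24/14 = 1.2857.

y* = 1.2857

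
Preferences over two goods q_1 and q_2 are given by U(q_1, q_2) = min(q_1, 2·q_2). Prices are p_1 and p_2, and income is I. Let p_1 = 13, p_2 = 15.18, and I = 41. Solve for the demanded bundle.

q_1* = 1.9913, q_2* = 0.9956

With perfect complements, no substitution: consume in ratio q_1:q_2 = 2:1.
Budget: p_1·q_1 + p_2·(1/2)·q_1 = I, so (2·p_1 + p_2)·q_1 = 2·I.
Demand: q_1*(p_1,p_2,I) = 2·I/(2·p_1 + p_2), q_2* = I/(2·p_1 + p_2).
Here 2·13 + 15.18 = 41.18, giving q_1* = 1.9913 and q_2* = 0.9956.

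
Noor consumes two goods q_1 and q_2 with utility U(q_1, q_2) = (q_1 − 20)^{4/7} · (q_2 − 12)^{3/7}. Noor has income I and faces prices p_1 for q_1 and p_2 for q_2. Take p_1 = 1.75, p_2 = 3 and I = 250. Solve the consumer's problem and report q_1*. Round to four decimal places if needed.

q_1* = 78.449

This is Cobb-Douglas in (q_1−20, q_2−12): tangency gives 4/7·p_2·(q_2−12) = 3/7·p_1·(q_1−20).
Substituting into the budget: q_1* = 20 + 4/7·(I − 20·p_1 − 12·p_2)/p_1, and q_2* = 12 + 3/7·(…)/p_2.
Discretionary income = 250 − 20·1.75 − 12·3 = 179; q_1* = 20 + 4/7·179/1.75 = 78.449.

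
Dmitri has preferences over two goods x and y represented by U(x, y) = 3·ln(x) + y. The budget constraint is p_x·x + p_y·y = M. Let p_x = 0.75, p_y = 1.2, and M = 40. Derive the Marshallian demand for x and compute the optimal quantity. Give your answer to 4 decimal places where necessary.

At the given prices: x* = 3·1.2/0.75 = 4.8.

x* = 4.8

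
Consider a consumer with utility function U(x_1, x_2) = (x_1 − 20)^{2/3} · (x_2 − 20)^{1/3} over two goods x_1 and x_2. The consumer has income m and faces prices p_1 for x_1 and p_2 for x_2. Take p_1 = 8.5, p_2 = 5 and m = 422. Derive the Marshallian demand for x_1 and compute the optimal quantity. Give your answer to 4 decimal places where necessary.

x_1* = 31.9216

Let x_1' = x_1−20, x_2' = x_2−20. MRS = 2·x_2'/x_1' = p_1/p_2.
After buying the subsistence bundle (20, 20), a share 2/3 of the remaining income goes to x_1: x_1* = 20 + 2/3·(m − 20p_1 − 20p_2)/p_1.
Discretionary income = 422 − 20·8.5 − 20·5 = 152; x_1* = 20 + 2/3·152/8.5 = 31.9216.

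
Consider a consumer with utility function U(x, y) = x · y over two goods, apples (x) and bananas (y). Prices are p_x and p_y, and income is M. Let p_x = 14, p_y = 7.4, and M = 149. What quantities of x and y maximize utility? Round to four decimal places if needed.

x* = 5.3214, y* = 10.0676

At p_x=14, p_y=7.4, M=149: x* = 0.5·149/14 = 5.3214, y* = 10.0676.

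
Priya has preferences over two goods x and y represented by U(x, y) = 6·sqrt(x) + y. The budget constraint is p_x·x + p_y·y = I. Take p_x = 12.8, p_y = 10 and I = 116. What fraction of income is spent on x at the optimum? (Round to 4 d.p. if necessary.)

MU_x = 3/√x, MU_y = 1. Tangency: 3/√x = p_x/p_y.
Solve: √x = 3·p_y/p_x, so x*(p_x,p_y) = (3·p_y/p_x)², and y* = (I − p_x·x*)/p_y.
Plugging in: x* = (3·10/12.8)² = 5.4932, y* = 4.5687.
Expenditure on x: 12.8·5.4932 = 70.3125; share = 0.6061.

share on x = 0.6061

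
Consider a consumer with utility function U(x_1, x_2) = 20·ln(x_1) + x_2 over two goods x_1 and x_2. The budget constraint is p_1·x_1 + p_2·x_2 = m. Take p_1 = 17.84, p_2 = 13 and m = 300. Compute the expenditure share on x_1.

share on x_1 = 0.8667

Set MRS = p_1/p_2: (20/x_1)/1 = p_1/p_2.
So x_1*(p_1,p_2) = 20·p_2/p_1, independent of income; and x_2* = (m − 20·p_2)/p_2.
At the given prices: x_1* = 20·13/17.84 = 14.574, and x_2* = 3.0769.
Expenditure on x_1: 17.84·14.574 = 260; share = 0.8667.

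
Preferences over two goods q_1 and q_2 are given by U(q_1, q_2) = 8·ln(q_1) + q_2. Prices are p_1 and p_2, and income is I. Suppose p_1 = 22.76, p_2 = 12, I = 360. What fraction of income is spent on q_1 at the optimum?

share on q_1 = 0.2667

Set MRS = p_1/p_2: (8/q_1)/1 = p_1/p_2.
So q_1*(p_1,p_2) = 8·p_2/p_1, independent of income; and q_2* = (I − 8·p_2)/p_2.
At the given prices: q_1* = 8·12/22.76 = 4.2179, and q_2* = 22.
Expenditure on q_1: 22.76·4.2179 = 96; share = 0.2667.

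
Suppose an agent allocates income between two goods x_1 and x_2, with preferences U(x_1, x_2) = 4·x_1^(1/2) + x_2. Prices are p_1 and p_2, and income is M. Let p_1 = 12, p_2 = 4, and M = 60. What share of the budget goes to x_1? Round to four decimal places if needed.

Set MRS = p_1/p_2: 2·x_1^(−1/2) = p_1/p_2.
Thus x_1* = (2·p_2/p_1)² — independent of M — with the rest of income spent on x_2.
Plugging in: x_1* = (2·4/12)² = 0.4444, x_2* = 13.6667.
Expenditure on x_1: 12·0.4444 = 5.3333; share = 0.0889.

share on x_1 = 0.0889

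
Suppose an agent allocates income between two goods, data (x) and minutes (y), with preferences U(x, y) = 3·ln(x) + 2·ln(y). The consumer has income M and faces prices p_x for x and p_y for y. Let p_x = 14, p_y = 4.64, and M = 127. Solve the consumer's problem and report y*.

Tangency: MRS = (3/2)·y/x = p_x/p_y.
So 3·p_y·y = 2·p_x·x; combined with the budget, a share 0.6 of income goes to x.
Demand: x*(p_x,p_y,M) = 0.6·M/p_x and y* = 0.4·M/p_y.
At p_x=14, p_y=4.64, M=127: y* = 0.4·127/4.64 = 10.9483.

y* = 10.9483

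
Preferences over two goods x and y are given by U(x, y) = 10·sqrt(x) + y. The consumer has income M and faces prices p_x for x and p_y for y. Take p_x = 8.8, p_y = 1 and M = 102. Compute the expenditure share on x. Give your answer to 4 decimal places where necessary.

Solve: √x = 5·p_y/p_x, so x*(p_x,p_y) = (5·p_y/p_x)², and y* = (M − p_x·x*)/p_y.
Plugging in: x* = (5·1/8.8)² = 0.3228, y* = 99.1591.
Expenditure on x: 8.8·0.3228 = 2.8409; share = 0.0279.

share on x = 0.0279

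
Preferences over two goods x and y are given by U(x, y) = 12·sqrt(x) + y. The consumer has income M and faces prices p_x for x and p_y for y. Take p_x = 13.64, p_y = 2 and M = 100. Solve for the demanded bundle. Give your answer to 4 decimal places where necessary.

x* = 0.774, y* = 44.7214

Set MRS = p_x/p_y: 6·x^(−1/2) = p_x/p_y.
Solve: √x = 6·p_y/p_x, so x*(p_x,p_y) = (6·p_y/p_x)², and y* = (M − p_x·x*)/p_y.
Plugging in: x* = (6·2/13.64)² = 0.774, y* = 44.7214.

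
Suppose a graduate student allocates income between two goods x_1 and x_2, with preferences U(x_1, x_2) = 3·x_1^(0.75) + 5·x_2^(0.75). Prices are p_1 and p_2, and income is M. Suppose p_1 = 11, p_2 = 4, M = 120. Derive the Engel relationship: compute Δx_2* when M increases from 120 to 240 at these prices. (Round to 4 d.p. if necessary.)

From the CES first-order condition, (3/5)·(x_2/x_1)^(0.25) = p_1/p_2.
Hence x_2/x_1 = ((5/3)·p_1/p_2)^(1/(0.25)), i.e. raised to the 4 power.
Substitute x_2 = (x_2/x_1)·x_1 into the budget: x_1* = M/(p_1 + p_2·(x_2/x_1)).
Numerically x_2/x_1 = 441.291715, so x_1* = 120/(11 + 4·441.291715) = 0.0676 and x_2* = 441.291715·0.0676 = 29.8142.
At M' = 240: x_2* = 59.6284. Change: 59.6284 − 29.8142 = 29.8142.

Δx_2* = 29.8142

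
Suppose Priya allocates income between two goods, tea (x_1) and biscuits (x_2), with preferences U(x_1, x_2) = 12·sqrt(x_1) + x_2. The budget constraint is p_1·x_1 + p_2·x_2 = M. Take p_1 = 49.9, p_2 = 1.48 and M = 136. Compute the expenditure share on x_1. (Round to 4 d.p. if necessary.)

Solve: √x_1 = 6·p_2/p_1, so x_1*(p_1,p_2) = (6·p_2/p_1)², and x_2* = (M − p_1·x_1*)/p_2.
Plugging in: x_1* = (6·1.48/49.9)² = 0.0317, x_2* = 90.8242.
Expenditure on x_1: 49.9·0.0317 = 1.5802; share = 0.0116.

share on x_1 = 0.0116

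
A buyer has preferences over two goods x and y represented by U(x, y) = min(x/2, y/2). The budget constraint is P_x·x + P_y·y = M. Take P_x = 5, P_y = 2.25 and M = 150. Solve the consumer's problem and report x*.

Demand: x*(P_x,P_y,M) = 2·M/(2·P_x + 2·P_y), y* = 2·M/(2·P_x + 2·P_y).
Here 2·5 + 2·2.25 = 14.5, giving x* = 20.6897.

x* = 20.6897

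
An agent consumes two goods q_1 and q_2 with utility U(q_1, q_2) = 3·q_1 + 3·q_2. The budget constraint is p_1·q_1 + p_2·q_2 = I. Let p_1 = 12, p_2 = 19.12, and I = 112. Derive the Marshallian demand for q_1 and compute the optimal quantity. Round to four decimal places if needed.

Linear utility — the consumer picks whichever good has higher MU/price: 3/12 = 0.25 vs 3/19.12 = 0.1569.
q_1 gives more utility per dollar, so spend all income on q_1: q_1* = I/p_1, q_2* = 0.
Numerically: q_1* = 9.3333, q_2* = 0.

q_1* = 9.3333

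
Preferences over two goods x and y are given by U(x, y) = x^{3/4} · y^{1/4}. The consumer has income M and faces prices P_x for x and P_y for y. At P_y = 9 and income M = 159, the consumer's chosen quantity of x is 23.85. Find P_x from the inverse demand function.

P_x = 5

Tangency: MRS = 3·y/x = P_x/P_y.
Rearranging, P_y·y = (1/3)·P_x·x. Substituting into the budget gives P_x·x·(1 + (1/3)) = M.
Demand: x*(P_x,P_y,M) = 0.75·M/P_x and y* = 0.25·M/P_y.
Set x* = 23.85 in the demand function and solve for P_x: P_x = 5.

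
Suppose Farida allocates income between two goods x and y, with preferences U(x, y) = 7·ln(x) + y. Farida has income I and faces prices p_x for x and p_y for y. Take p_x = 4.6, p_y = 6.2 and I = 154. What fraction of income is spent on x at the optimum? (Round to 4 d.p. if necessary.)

Set MRS = p_x/p_y: (7/x)/1 = p_x/p_y.
So x*(p_x,p_y) = 7·p_y/p_x, independent of income; and y* = (I − 7·p_y)/p_y.
At the given prices: x* = 7·6.2/4.6 = 9.4348, and y* = 17.8387.
Expenditure on x: 4.6·9.4348 = 43.4; share = 0.2818.

share on x = 0.2818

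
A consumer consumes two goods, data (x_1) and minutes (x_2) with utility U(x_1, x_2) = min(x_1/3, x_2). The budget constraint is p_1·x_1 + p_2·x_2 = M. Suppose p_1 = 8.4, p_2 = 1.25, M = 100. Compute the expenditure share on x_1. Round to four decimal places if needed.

With perfect complements, no substitution: consume in ratio x_1:x_2 = 3:1.
Budget: p_1·x_1 + p_2·(1/3)·x_1 = M, so (3·p_1 + p_2)·x_1 = 3·M.
Demand: x_1*(p_1,p_2,M) = 3·M/(3·p_1 + p_2), x_2* = M/(3·p_1 + p_2).
Here 3·8.4 + 1.25 = 26.45, giving x_1* = 11.3422 and x_2* = 3.7807.
Expenditure on x_1: 8.4·11.3422 = 95.2741; share = 0.9527.

share on x_1 = 0.9527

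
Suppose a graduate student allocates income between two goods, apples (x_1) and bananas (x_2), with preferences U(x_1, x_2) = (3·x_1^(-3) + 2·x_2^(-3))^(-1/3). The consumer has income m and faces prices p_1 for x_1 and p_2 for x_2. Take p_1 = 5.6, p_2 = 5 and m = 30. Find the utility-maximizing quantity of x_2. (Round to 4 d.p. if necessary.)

MU_x_1 ∝ 3·x_1^(-4), MU_x_2 ∝ 2·x_2^(-4), so MRS = (3/2)·(x_2/x_1)^(4) = p_1/p_2.
Solve for the ratio: x_2/x_1 = [(2/3)·p_1/p_2]^(0.25).
With the ratio pinned down, the budget gives x_1* = m/(p_1 + p_2·(x_2/x_1)) and x_2* = (x_2/x_1)·x_1*.
Numerically x_2/x_1 = 0.929569, so x_1* = 30/(5.6 + 5·0.929569) = 2.9274 and x_2* = 0.929569·2.9274 = 2.7213.

x_2* = 2.7213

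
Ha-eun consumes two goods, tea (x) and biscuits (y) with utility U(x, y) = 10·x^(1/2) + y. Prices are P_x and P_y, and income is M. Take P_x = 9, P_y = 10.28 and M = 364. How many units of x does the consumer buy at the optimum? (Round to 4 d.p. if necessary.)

x* = 32.6168

Set MRS = P_x/P_y: 5·x^(−1/2) = P_x/P_y.
Solve: √x = 5·P_y/P_x, so x*(P_x,P_y) = (5·P_y/P_x)², and y* = (M − P_x·x*)/P_y.
Plugging in: x* = (5·10.28/9)² = 32.6168.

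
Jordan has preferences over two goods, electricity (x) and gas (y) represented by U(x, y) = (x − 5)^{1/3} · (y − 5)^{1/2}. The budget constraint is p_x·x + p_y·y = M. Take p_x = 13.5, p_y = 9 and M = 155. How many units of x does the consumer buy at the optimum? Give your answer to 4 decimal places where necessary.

MRS = (2/3)·(y−5)/(x−5). Tangency with p_x/p_y gives y−5 = (3/2)·(p_x/p_y)·(x−5).
Substituting into the budget: x* = 5 + 0.4·(M − 5·p_x − 5·p_y)/p_x, and y* = 5 + 0.6·(…)/p_y.
Discretionary income = 155 − 5·13.5 − 5·9 = 42.5; x* = 5 + 0.4·42.5/13.5 = 6.2593.

x* = 6.2593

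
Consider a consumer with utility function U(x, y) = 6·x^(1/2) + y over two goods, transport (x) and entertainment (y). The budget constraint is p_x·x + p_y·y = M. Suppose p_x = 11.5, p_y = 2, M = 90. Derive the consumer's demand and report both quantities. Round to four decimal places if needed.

Plugging in: x* = (3·2/11.5)² = 0.2722, y* = 43.4348.

x* = 0.2722, y* = 43.4348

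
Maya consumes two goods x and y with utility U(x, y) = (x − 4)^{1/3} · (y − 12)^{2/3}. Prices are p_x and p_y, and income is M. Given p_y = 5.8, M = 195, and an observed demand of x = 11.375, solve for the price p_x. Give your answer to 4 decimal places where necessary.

This is Cobb-Douglas in (x−4, y−12): tangency gives 1/3·p_y·(y−12) = 2/3·p_x·(x−4).
Substituting into the budget: x* = 4 + 1/3·(M − 4·p_x − 12·p_y)/p_x, and y* = 12 + 2/3·(…)/p_y.
Set x* = 11.375 in the demand function and solve for p_x: p_x = 4.8.

p_x = 4.8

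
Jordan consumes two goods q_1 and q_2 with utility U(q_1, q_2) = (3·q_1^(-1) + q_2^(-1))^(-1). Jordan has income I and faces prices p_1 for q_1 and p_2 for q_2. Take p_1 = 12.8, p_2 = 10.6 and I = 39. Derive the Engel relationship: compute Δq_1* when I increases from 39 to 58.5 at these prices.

Δq_1* = 0.9987

From the CES first-order condition, 3·(q_2/q_1)^(2) = p_1/p_2.
Hence q_2/q_1 = ((1/3)·p_1/p_2)^(1/(2)), i.e. raised to the 0.5 power.
Substitute q_2 = (q_2/q_1)·q_1 into the budget: q_1* = I/(p_1 + p_2·(q_2/q_1)).
Numerically q_2/q_1 = 0.634441, so q_1* = 39/(12.8 + 10.6·0.634441) = 1.9974.
At I' = 58.5: q_1* = 2.9961. Change: 2.9961 − 1.9974 = 0.9987.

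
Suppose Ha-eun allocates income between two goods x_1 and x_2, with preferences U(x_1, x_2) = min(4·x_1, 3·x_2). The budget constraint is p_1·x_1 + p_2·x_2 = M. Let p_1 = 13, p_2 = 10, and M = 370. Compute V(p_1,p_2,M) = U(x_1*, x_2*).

Leontief preferences: the optimum is at the kink where x_1/3 = x_2/4, i.e. x_2 = (4/3)·x_1.
Budget: p_1·x_1 + p_2·(4/3)·x_1 = M, so (3·p_1 + 4·p_2)·x_1 = 3·M.
Demand: x_1*(p_1,p_2,M) = 3·M/(3·p_1 + 4·p_2), x_2* = 4·M/(3·p_1 + 4·p_2).
Here 3·13 + 4·10 = 79, giving x_1* = 14.0506 and x_2* = 18.7342.
Utility at the optimum: U(14.0506, 18.7342) = 56.2025.

V = 56.2025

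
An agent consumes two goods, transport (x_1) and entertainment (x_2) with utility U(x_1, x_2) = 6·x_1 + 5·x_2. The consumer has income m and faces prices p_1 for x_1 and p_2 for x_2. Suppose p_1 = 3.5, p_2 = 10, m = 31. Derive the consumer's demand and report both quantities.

x_1* = 8.8571, x_2* = 0

x_1 gives more utility per dollar, so spend all income on x_1: x_1* = m/p_1, x_2* = 0.
Numerically: x_1* = 8.8571, x_2* = 0.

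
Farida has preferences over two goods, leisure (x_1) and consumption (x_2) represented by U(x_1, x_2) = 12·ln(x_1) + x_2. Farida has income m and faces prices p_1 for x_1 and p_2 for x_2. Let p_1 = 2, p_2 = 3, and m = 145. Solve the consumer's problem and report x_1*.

At the given prices: x_1* = 12·3/2 = 18.

x_1* = 18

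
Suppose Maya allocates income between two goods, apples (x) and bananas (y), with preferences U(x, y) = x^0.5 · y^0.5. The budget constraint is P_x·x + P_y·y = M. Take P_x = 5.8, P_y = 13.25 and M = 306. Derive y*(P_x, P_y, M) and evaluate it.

y* = 11.5472

The MRS is y/x. Set MRS = P_x/P_y.
Rearranging, P_y·y = P_x·x. Substituting into the budget gives P_x·x·(1 + 1) = M.
Demand: x*(P_x,P_y,M) = 0.5·M/P_x and y* = 0.5·M/P_y.
At P_x=5.8, P_y=13.25, M=306: y* = 0.5·306/13.25 = 11.5472.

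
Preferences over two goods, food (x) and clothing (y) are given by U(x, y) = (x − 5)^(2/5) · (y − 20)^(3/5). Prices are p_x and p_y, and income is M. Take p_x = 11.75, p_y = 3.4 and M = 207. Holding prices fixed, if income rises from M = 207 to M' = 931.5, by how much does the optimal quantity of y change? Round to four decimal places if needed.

Discretionary income = 207 − 5·11.75 − 20·3.4 = 80.25; y* = 20 + 0.6·80.25/3.4 = 34.1618.
At M' = 931.5: y* = 162.0147. Change: 162.0147 − 34.1618 = 127.8529.

Δy* = 127.8529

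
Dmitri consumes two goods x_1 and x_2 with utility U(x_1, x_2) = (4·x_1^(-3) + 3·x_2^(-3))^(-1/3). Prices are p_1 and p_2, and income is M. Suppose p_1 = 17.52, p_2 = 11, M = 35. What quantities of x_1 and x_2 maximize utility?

x_1* = 1.2061, x_2* = 1.2609

From the CES first-order condition, (4/3)·(x_2/x_1)^(4) = p_1/p_2.
Solve for the ratio: x_2/x_1 = [(3/4)·p_1/p_2]^(0.25).
With the ratio pinned down, the budget gives x_1* = M/(p_1 + p_2·(x_2/x_1)) and x_2* = (x_2/x_1)·x_1*.
Numerically x_2/x_1 = 1.045444, so x_1* = 35/(17.52 + 11·1.045444) = 1.2061 and x_2* = 1.045444·1.2061 = 1.2609.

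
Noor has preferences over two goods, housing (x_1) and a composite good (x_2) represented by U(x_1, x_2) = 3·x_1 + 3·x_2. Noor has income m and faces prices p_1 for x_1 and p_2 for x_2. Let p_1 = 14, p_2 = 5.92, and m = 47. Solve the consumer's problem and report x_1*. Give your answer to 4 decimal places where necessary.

x_1* = 0

x_2 gives more utility per dollar, so spend all income on x_2: x_2* = m/p_2, x_1* = 0.
Numerically: x_1* = 0, x_2* = 7.9392.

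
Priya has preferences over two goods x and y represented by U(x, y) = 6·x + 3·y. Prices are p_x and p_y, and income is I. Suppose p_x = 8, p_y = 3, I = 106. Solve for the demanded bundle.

x* = 0, y* = 35.3333

Perfect substitutes: compare marginal utility per dollar. 6/p_x vs 3/p_y → 0.75 vs 1.
y gives more utility per dollar, so spend all income on y: y* = I/p_y, x* = 0.
Numerically: x* = 0, y* = 35.3333.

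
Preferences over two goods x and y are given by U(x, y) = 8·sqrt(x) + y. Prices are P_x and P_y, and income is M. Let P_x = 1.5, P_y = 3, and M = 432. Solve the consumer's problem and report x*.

Set MRS = P_x/P_y: 4·x^(−1/2) = P_x/P_y.
Thus x* = (4·P_y/P_x)² — independent of M — with the rest of income spent on y.
Plugging in: x* = (4·3/1.5)² = 64.

x* = 64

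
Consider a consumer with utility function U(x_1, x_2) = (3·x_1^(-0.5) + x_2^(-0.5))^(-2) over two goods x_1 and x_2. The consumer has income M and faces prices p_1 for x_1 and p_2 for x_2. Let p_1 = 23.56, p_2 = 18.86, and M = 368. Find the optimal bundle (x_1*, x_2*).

From the CES first-order condition, 3·(x_2/x_1)^(1.5) = p_1/p_2.
Hence x_2/x_1 = ((1/3)·p_1/p_2)^(1/(1.5)), i.e. raised to the 2/3 power.
With the ratio pinned down, the budget gives x_1* = M/(p_1 + p_2·(x_2/x_1)) and x_2* = (x_2/x_1)·x_1*.
Numerically x_2/x_1 = 0.557624, so x_1* = 368/(23.56 + 18.86·0.557624) = 10.7991 and x_2* = 0.557624·10.7991 = 6.0219.

x_1* = 10.7991, x_2* = 6.0219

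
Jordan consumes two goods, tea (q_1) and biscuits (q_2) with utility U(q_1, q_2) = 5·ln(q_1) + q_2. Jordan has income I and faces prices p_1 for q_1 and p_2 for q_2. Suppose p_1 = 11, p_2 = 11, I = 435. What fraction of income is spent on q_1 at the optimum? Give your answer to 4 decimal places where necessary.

share on q_1 = 0.1264

So q_1*(p_1,p_2) = 5·p_2/p_1, independent of income; and q_2* = (I − 5·p_2)/p_2.
At the given prices: q_1* = 5·11/11 = 5, and q_2* = 34.5455.
Expenditure on q_1: 11·5 = 55; share = 0.1264.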